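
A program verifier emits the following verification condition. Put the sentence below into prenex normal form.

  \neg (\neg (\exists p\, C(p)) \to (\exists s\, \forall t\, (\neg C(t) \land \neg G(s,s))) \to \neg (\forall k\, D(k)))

First replace A → B with ¬A ∨ B.
  \neg (\neg \neg (\exists p\, C(p)) \lor \neg (\exists s\, \forall t\, (\neg C(t) \land \neg G(s,s))) \lor \neg (\forall k\, D(k)))
Drive negations inward (¬∀x A ≡ ∃x ¬A, ¬∃x A ≡ ∀x ¬A, De Morgan for ∧/∨):
  (\forall p\, \neg C(p)) \land (\exists s\, \forall t\, (\neg C(t) \land \neg G(s,s))) \land (\forall k\, D(k))
Extract every quantifier outward, since the variables are now distinct and don't occur free across branches:
  \forall p\, \exists s\, \forall t\, \forall k\, (\neg C(p) \land \neg C(t) \land \neg G(s,s) \land D(k))

\forall p\, \exists s\, \forall t\, \forall k\, (\neg C(p) \land \neg C(t) \land \neg G(s,s) \land D(k))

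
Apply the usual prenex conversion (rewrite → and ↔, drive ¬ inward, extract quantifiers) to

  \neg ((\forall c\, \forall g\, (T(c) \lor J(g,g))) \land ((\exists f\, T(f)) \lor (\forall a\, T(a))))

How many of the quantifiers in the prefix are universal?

Drive negations inward (¬∀x A ≡ ∃x ¬A, ¬∃x A ≡ ∀x ¬A, De Morgan for ∧/∨):
  (\exists c\, \exists g\, (\neg T(c) \land \neg J(g,g))) \lor (\forall f\, \neg T(f)) \land (\exists a\, \neg T(a))
Pull the quantifiers to the front (each side's bound variable is not free in the other side):
  \exists c\, \exists g\, \forall f\, \exists a\, (\neg T(c) \land \neg J(g,g) \lor \neg T(f) \land \neg T(a))
The prefix is \exists c \exists g \forall f \exists a: 1 universal, 3 existential.

1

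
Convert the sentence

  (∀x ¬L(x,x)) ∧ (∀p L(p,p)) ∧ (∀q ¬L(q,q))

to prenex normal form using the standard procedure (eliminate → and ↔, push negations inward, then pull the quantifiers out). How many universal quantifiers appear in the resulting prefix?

3

Extract every quantifier outward, since the variables are now distinct and don't occur free across branches:
  ∀x ∀p ∀q (¬L(x,x) ∧ L(p,p) ∧ ¬L(q,q))
The prefix is ∀x ∀p ∀q: 3 universal, 0 existential.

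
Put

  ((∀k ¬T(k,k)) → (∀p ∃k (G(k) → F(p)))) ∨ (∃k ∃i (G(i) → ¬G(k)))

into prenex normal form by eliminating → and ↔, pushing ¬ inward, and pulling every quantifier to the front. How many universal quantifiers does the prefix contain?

1

First replace A → B with ¬A ∨ B.
  ¬(∀k ¬T(k,k)) ∨ (∀p ∃k (¬G(k) ∨ F(p))) ∨ (∃k ∃i (¬G(i) ∨ ¬G(k)))
Drive negations inward (¬∀x A ≡ ∃x ¬A, ¬∃x A ≡ ∀x ¬A, De Morgan for ∧/∨):
  (∃k T(k,k)) ∨ (∀p ∃k (¬G(k) ∨ F(p))) ∨ (∃k ∃i (¬G(i) ∨ ¬G(k)))
Standardize variables apart so no two quantifiers bind the same name: k↦y, k↦z1.
  (∃k T(k,k)) ∨ (∀p ∃y (¬G(y) ∨ F(p))) ∨ (∃z1 ∃i (¬G(i) ∨ ¬G(z1)))
Pull the quantifiers to the front (each side's bound variable is not free in the other side):
  ∃k ∀p ∃y ∃z1 ∃i (T(k,k) ∨ ¬G(y) ∨ F(p) ∨ ¬G(i) ∨ ¬G(z1))
The prefix is ∃k ∀p ∃y ∃z1 ∃i: 1 universal, 4 existential.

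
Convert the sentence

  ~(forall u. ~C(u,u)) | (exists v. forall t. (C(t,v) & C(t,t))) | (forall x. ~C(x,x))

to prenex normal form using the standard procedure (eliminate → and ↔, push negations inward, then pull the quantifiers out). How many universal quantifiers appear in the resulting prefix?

2

Push ¬ through the quantifiers and connectives to reach negation normal form:
  (exists u. C(u,u)) | (exists v. forall t. (C(t,v) & C(t,t))) | (forall x. ~C(x,x))
Finally move all quantifiers to the prefix:
  exists u. exists v. forall t. forall x. (C(u,u) | C(t,v) & C(t,t) | ~C(x,x))
The prefix is exists u exists v forall t forall x: 2 universal, 2 existential.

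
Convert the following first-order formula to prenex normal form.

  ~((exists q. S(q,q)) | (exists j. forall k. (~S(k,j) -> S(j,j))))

forall q. forall j. exists k. (~S(q,q) & ~S(k,j) & ~S(j,j))

Eliminate → and ↔ using ¬ and ∨.
  ~((exists q. S(q,q)) | (exists j. forall k. (~~S(k,j) | S(j,j))))
Drive negations inward (¬∀x A ≡ ∃x ¬A, ¬∃x A ≡ ∀x ¬A, De Morgan for ∧/∨):
  (forall q. ~S(q,q)) & (forall j. exists k. (~S(k,j) & ~S(j,j)))
All bound variables are already distinct, so no renaming is needed.
Finally move all quantifiers to the prefix:
  forall q. forall j. exists k. (~S(q,q) & ~S(k,j) & ~S(j,j))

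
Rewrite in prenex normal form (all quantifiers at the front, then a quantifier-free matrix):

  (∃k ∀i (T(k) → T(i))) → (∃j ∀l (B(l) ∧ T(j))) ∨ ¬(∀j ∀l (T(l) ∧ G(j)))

Eliminate → and ↔ using ¬ and ∨.
  ¬(∃k ∀i (¬T(k) ∨ T(i))) ∨ (∃j ∀l (B(l) ∧ T(j))) ∨ ¬(∀j ∀l (T(l) ∧ G(j)))
Push ¬ through the quantifiers and connectives to reach negation normal form:
  (∀k ∃i (T(k) ∧ ¬T(i))) ∨ (∃j ∀l (B(l) ∧ T(j))) ∨ (∃j ∃l (¬T(l) ∨ ¬G(j)))
Give each quantifier a distinct variable: j↦a, l↦x1.
  (∀k ∃i (T(k) ∧ ¬T(i))) ∨ (∃j ∀l (B(l) ∧ T(j))) ∨ (∃a ∃x1 (¬T(x1) ∨ ¬G(a)))
Extract every quantifier outward, since the variables are now distinct and don't occur free across branches:
  ∀k ∃i ∃j ∀l ∃a ∃x1 (T(k) ∧ ¬T(i) ∨ B(l) ∧ T(j) ∨ ¬T(x1) ∨ ¬G(a))

∀k ∃i ∃j ∀l ∃a ∃x1 (T(k) ∧ ¬T(i) ∨ B(l) ∧ T(j) ∨ ¬T(x1) ∨ ¬G(a))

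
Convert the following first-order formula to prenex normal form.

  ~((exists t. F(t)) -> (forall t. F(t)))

Eliminate → and ↔ using ¬ and ∨.
  ~(~(exists t. F(t)) | (forall t. F(t)))
Drive negations inward (¬∀x A ≡ ∃x ¬A, ¬∃x A ≡ ∀x ¬A, De Morgan for ∧/∨):
  (exists t. F(t)) & (exists t. ~F(t))
Rename bound variables to avoid capture: t↦w.
  (exists t. F(t)) & (exists w. ~F(w))
Pull the quantifiers to the front (each side's bound variable is not free in the other side):
  exists t. exists w. (F(t) & ~F(w))

exists t. exists w. (F(t) & ~F(w))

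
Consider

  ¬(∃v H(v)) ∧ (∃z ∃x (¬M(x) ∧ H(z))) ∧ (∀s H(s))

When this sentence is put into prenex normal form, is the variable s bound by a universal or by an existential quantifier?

universal

Drive negations inward (¬∀x A ≡ ∃x ¬A, ¬∃x A ≡ ∀x ¬A, De Morgan for ∧/∨):
  (∀v ¬H(v)) ∧ (∃z ∃x (¬M(x) ∧ H(z))) ∧ (∀s H(s))
All bound variables are already distinct, so no renaming is needed.
Extract every quantifier outward, since the variables are now distinct and don't occur free across branches:
  ∀v ∃z ∃x ∀s (¬H(v) ∧ ¬M(x) ∧ H(z) ∧ H(s))
The quantifier ∀s sits under an even number of negations, so it remains universal.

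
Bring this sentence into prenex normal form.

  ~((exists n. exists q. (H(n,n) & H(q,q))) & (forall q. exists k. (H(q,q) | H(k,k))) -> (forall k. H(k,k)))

Eliminate → and ↔ using ¬ and ∨.
  ~(~((exists n. exists q. (H(n,n) & H(q,q))) & (forall q. exists k. (H(q,q) | H(k,k)))) | (forall k. H(k,k)))
Move each ¬ inward, flipping quantifiers it crosses:
  (exists n. exists q. (H(n,n) & H(q,q))) & (forall q. exists k. (H(q,q) | H(k,k))) & (exists k. ~H(k,k))
Give each quantifier a distinct variable: q↦u, k↦x1.
  (exists n. exists q. (H(n,n) & H(q,q))) & (forall u. exists k. (H(u,u) | H(k,k))) & (exists x1. ~H(x1,x1))
Extract every quantifier outward, since the variables are now distinct and don't occur free across branches:
  exists n. exists q. forall u. exists k. exists x1. (H(n,n) & H(q,q) & (H(u,u) | H(k,k)) & ~H(x1,x1))

exists n. exists q. forall u. exists k. exists x1. (H(n,n) & H(q,q) & (H(u,u) | H(k,k)) & ~H(x1,x1))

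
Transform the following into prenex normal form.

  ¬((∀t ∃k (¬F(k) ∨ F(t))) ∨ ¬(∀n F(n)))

∃t ∀k ∀n (F(k) ∧ ¬F(t) ∧ F(n))

Move each ¬ inward, flipping quantifiers it crosses:
  (∃t ∀k (F(k) ∧ ¬F(t))) ∧ (∀n F(n))
Pull the quantifiers to the front (each side's bound variable is not free in the other side):
  ∃t ∀k ∀n (F(k) ∧ ¬F(t) ∧ F(n))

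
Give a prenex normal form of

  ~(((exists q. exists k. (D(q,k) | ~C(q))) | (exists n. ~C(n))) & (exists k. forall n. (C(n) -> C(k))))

Eliminate → and ↔ using ¬ and ∨.
  ~(((exists q. exists k. (D(q,k) | ~C(q))) | (exists n. ~C(n))) & (exists k. forall n. (~C(n) | C(k))))
Move each ¬ inward, flipping quantifiers it crosses:
  (forall q. forall k. (~D(q,k) & C(q))) & (forall n. C(n)) | (forall k. exists n. (C(n) & ~C(k)))
Give each quantifier a distinct variable: k↦p, n↦b.
  (forall q. forall k. (~D(q,k) & C(q))) & (forall n. C(n)) | (forall p. exists b. (C(b) & ~C(p)))
Extract every quantifier outward, since the variables are now distinct and don't occur free across branches:
  forall q. forall k. forall n. forall p. exists b. (~D(q,k) & C(q) & C(n) | C(b) & ~C(p))

forall q. forall k. forall n. forall p. exists b. (~D(q,k) & C(q) & C(n) | C(b) & ~C(p))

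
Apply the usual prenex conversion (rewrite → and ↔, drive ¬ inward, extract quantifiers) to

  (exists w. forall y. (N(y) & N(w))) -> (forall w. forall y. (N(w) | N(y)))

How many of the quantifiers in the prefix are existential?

1

First replace A → B with ¬A ∨ B.
  ~(exists w. forall y. (N(y) & N(w))) | (forall w. forall y. (N(w) | N(y)))
Drive negations inward (¬∀x A ≡ ∃x ¬A, ¬∃x A ≡ ∀x ¬A, De Morgan for ∧/∨):
  (forall w. exists y. (~N(y) | ~N(w))) | (forall w. forall y. (N(w) | N(y)))
Give each quantifier a distinct variable: w↦p, y↦r.
  (forall w. exists y. (~N(y) | ~N(w))) | (forall p. forall r. (N(p) | N(r)))
Extract every quantifier outward, since the variables are now distinct and don't occur free across branches:
  forall w. exists y. forall p. forall r. (~N(y) | ~N(w) | N(p) | N(r))
The prefix is forall w exists y forall p forall r: 3 universal, 1 existential.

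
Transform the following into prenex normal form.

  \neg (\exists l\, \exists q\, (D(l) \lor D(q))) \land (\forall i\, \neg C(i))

\forall l\, \forall q\, \forall i\, (\neg D(l) \land \neg D(q) \land \neg C(i))

Move each ¬ inward, flipping quantifiers it crosses:
  (\forall l\, \forall q\, (\neg D(l) \land \neg D(q))) \land (\forall i\, \neg C(i))
Finally move all quantifiers to the prefix:
  \forall l\, \forall q\, \forall i\, (\neg D(l) \land \neg D(q) \land \neg C(i))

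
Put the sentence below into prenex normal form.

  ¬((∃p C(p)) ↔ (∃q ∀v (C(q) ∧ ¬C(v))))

First replace A → B with ¬A ∨ B; A ↔ B as (¬A ∨ B) ∧ (¬B ∨ A).
  ¬((¬(∃p C(p)) ∨ (∃q ∀v (C(q) ∧ ¬C(v)))) ∧ (¬(∃q ∀v (C(q) ∧ ¬C(v))) ∨ (∃p C(p))))
Push ¬ through the quantifiers and connectives to reach negation normal form:
  (∃p C(p)) ∧ (∀q ∃v (¬C(q) ∨ C(v))) ∨ (∃q ∀v (C(q) ∧ ¬C(v))) ∧ (∀p ¬C(p))
Standardize variables apart so no two quantifiers bind the same name: q↦b, v↦v1, p↦x1.
  (∃p C(p)) ∧ (∀q ∃v (¬C(q) ∨ C(v))) ∨ (∃b ∀v1 (C(b) ∧ ¬C(v1))) ∧ (∀x1 ¬C(x1))
Pull the quantifiers to the front (each side's bound variable is not free in the other side):
  ∃p ∀q ∃v ∃b ∀v1 ∀x1 (C(p) ∧ (¬C(q) ∨ C(v)) ∨ C(b) ∧ ¬C(v1) ∧ ¬C(x1))

∃p ∀q ∃v ∃b ∀v1 ∀x1 (C(p) ∧ (¬C(q) ∨ C(v)) ∨ C(b) ∧ ¬C(v1) ∧ ¬C(x1))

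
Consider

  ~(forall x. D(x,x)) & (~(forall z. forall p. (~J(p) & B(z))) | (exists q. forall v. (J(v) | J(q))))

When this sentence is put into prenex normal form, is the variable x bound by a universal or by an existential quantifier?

Push ¬ through the quantifiers and connectives to reach negation normal form:
  (exists x. ~D(x,x)) & ((exists z. exists p. (J(p) | ~B(z))) | (exists q. forall v. (J(v) | J(q))))
All bound variables are already distinct, so no renaming is needed.
Pull the quantifiers to the front (each side's bound variable is not free in the other side):
  exists x. exists z. exists p. exists q. forall v. (~D(x,x) & (J(p) | ~B(z) | J(v) | J(q)))
The quantifier forall x sits under an odd number of negations, so it flips to exists x.

existential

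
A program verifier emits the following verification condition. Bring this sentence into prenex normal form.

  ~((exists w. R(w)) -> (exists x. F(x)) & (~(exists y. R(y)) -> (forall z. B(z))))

exists w. forall x. forall y. exists z. (R(w) & (~F(x) | ~R(y) & ~B(z)))

First replace A → B with ¬A ∨ B.
  ~(~(exists w. R(w)) | (exists x. F(x)) & (~~(exists y. R(y)) | (forall z. B(z))))
Move each ¬ inward, flipping quantifiers it crosses:
  (exists w. R(w)) & ((forall x. ~F(x)) | (forall y. ~R(y)) & (exists z. ~B(z)))
Extract every quantifier outward, since the variables are now distinct and don't occur free across branches:
  exists w. forall x. forall y. exists z. (R(w) & (~F(x) | ~R(y) & ~B(z)))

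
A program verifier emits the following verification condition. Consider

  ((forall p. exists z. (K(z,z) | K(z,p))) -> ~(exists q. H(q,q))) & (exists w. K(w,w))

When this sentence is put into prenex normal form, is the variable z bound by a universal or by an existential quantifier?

Eliminate → and ↔ using ¬ and ∨.
  (~(forall p. exists z. (K(z,z) | K(z,p))) | ~(exists q. H(q,q))) & (exists w. K(w,w))
Drive negations inward (¬∀x A ≡ ∃x ¬A, ¬∃x A ≡ ∀x ¬A, De Morgan for ∧/∨):
  ((exists p. forall z. (~K(z,z) & ~K(z,p))) | (forall q. ~H(q,q))) & (exists w. K(w,w))
All bound variables are already distinct, so no renaming is needed.
Finally move all quantifiers to the prefix:
  exists p. forall z. forall q. exists w. ((~K(z,z) & ~K(z,p) | ~H(q,q)) & K(w,w))
The quantifier exists z sits under an odd number of negations (counting the antecedent side of each →), so it flips to forall z.

universal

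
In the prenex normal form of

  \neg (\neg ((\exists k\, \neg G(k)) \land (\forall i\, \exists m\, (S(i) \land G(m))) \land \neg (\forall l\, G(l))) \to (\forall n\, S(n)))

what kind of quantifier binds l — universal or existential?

universal

Eliminate → and ↔ using ¬ and ∨.
  \neg (\neg \neg ((\exists k\, \neg G(k)) \land (\forall i\, \exists m\, (S(i) \land G(m))) \land \neg (\forall l\, G(l))) \lor (\forall n\, S(n)))
Move each ¬ inward, flipping quantifiers it crosses:
  ((\forall k\, G(k)) \lor (\exists i\, \forall m\, (\neg S(i) \lor \neg G(m))) \lor (\forall l\, G(l))) \land (\exists n\, \neg S(n))
Finally move all quantifiers to the prefix:
  \forall k\, \exists i\, \forall m\, \forall l\, \exists n\, ((G(k) \lor \neg S(i) \lor \neg G(m) \lor G(l)) \land \neg S(n))
The quantifier \forall l sits under an even number of negations (counting the antecedent side of each →), so it remains universal.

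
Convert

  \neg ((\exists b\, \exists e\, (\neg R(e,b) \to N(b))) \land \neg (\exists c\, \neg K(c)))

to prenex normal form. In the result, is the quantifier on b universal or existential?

Rewrite implications/biconditionals: A → B as ¬A ∨ B.
  \neg ((\exists b\, \exists e\, (\neg \neg R(e,b) \lor N(b))) \land \neg (\exists c\, \neg K(c)))
Push ¬ through the quantifiers and connectives to reach negation normal form:
  (\forall b\, \forall e\, (\neg R(e,b) \land \neg N(b))) \lor (\exists c\, \neg K(c))
All bound variables are already distinct, so no renaming is needed.
Pull the quantifiers to the front (each side's bound variable is not free in the other side):
  \forall b\, \forall e\, \exists c\, (\neg R(e,b) \land \neg N(b) \lor \neg K(c))
The quantifier \exists b sits under an odd number of negations (counting the antecedent side of each →), so it flips to \forall b.

universal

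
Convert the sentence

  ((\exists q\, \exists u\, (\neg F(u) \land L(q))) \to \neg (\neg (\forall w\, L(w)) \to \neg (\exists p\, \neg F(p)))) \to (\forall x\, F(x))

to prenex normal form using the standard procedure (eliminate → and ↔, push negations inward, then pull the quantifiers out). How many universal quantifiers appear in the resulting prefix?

First replace A → B with ¬A ∨ B.
  \neg (\neg (\exists q\, \exists u\, (\neg F(u) \land L(q))) \lor \neg (\neg \neg (\forall w\, L(w)) \lor \neg (\exists p\, \neg F(p)))) \lor (\forall x\, F(x))
Drive negations inward (¬∀x A ≡ ∃x ¬A, ¬∃x A ≡ ∀x ¬A, De Morgan for ∧/∨):
  (\exists q\, \exists u\, (\neg F(u) \land L(q))) \land ((\forall w\, L(w)) \lor (\forall p\, F(p))) \lor (\forall x\, F(x))
All bound variables are already distinct, so no renaming is needed.
Extract every quantifier outward, since the variables are now distinct and don't occur free across branches:
  \exists q\, \exists u\, \forall w\, \forall p\, \forall x\, (\neg F(u) \land L(q) \land (L(w) \lor F(p)) \lor F(x))
The prefix is \exists q \exists u \forall w \forall p \forall x: 3 universal, 2 existential.

3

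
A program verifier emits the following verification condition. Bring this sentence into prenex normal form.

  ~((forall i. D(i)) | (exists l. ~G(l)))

exists i. forall l. (~D(i) & G(l))

Move each ¬ inward, flipping quantifiers it crosses:
  (exists i. ~D(i)) & (forall l. G(l))
All bound variables are already distinct, so no renaming is needed.
Pull the quantifiers to the front (each side's bound variable is not free in the other side):
  exists i. forall l. (~D(i) & G(l))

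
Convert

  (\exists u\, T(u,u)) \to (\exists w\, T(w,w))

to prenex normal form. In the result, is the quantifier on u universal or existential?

Rewrite implications/biconditionals: A → B as ¬A ∨ B.
  \neg (\exists u\, T(u,u)) \lor (\exists w\, T(w,w))
Move each ¬ inward, flipping quantifiers it crosses:
  (\forall u\, \neg T(u,u)) \lor (\exists w\, T(w,w))
Finally move all quantifiers to the prefix:
  \forall u\, \exists w\, (\neg T(u,u) \lor T(w,w))
The quantifier \exists u sits under an odd number of negations (counting the antecedent side of each →), so it flips to \forall u.

universal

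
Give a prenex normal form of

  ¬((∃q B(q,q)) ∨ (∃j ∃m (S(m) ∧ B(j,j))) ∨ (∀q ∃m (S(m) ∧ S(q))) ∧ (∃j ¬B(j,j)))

Drive negations inward (¬∀x A ≡ ∃x ¬A, ¬∃x A ≡ ∀x ¬A, De Morgan for ∧/∨):
  (∀q ¬B(q,q)) ∧ (∀j ∀m (¬S(m) ∨ ¬B(j,j))) ∧ ((∃q ∀m (¬S(m) ∨ ¬S(q))) ∨ (∀j B(j,j)))
Rename bound variables to avoid capture: q↦z, m↦v1, j↦w1.
  (∀q ¬B(q,q)) ∧ (∀j ∀m (¬S(m) ∨ ¬B(j,j))) ∧ ((∃z ∀v1 (¬S(v1) ∨ ¬S(z))) ∨ (∀w1 B(w1,w1)))
Finally move all quantifiers to the prefix:
  ∀q ∀j ∀m ∃z ∀v1 ∀w1 (¬B(q,q) ∧ (¬S(m) ∨ ¬B(j,j)) ∧ (¬S(v1) ∨ ¬S(z) ∨ B(w1,w1)))

∀q ∀j ∀m ∃z ∀v1 ∀w1 (¬B(q,q) ∧ (¬S(m) ∨ ¬B(j,j)) ∧ (¬S(v1) ∨ ¬S(z) ∨ B(w1,w1)))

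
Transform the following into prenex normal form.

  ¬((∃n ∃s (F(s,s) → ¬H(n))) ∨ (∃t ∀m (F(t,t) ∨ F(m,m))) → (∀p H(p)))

∃n ∃s ∃t ∀m ∃p ((¬F(s,s) ∨ ¬H(n) ∨ F(t,t) ∨ F(m,m)) ∧ ¬H(p))

Eliminate → and ↔ using ¬ and ∨.
  ¬(¬((∃n ∃s (¬F(s,s) ∨ ¬H(n))) ∨ (∃t ∀m (F(t,t) ∨ F(m,m)))) ∨ (∀p H(p)))
Move each ¬ inward, flipping quantifiers it crosses:
  ((∃n ∃s (¬F(s,s) ∨ ¬H(n))) ∨ (∃t ∀m (F(t,t) ∨ F(m,m)))) ∧ (∃p ¬H(p))
Finally move all quantifiers to the prefix:
  ∃n ∃s ∃t ∀m ∃p ((¬F(s,s) ∨ ¬H(n) ∨ F(t,t) ∨ F(m,m)) ∧ ¬H(p))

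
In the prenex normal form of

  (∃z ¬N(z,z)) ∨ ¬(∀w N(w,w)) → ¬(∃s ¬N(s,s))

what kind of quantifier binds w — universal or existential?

Rewrite implications/biconditionals: A → B as ¬A ∨ B.
  ¬((∃z ¬N(z,z)) ∨ ¬(∀w N(w,w))) ∨ ¬(∃s ¬N(s,s))
Drive negations inward (¬∀x A ≡ ∃x ¬A, ¬∃x A ≡ ∀x ¬A, De Morgan for ∧/∨):
  (∀z N(z,z)) ∧ (∀w N(w,w)) ∨ (∀s N(s,s))
All bound variables are already distinct, so no renaming is needed.
Finally move all quantifiers to the prefix:
  ∀z ∀w ∀s (N(z,z) ∧ N(w,w) ∨ N(s,s))
The quantifier ∀w sits under an even number of negations (counting the antecedent side of each →), so it remains universal.

universal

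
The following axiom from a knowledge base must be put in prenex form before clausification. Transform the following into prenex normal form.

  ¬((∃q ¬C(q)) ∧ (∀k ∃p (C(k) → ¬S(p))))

∀q ∃k ∀p (C(q) ∨ C(k) ∧ S(p))

Rewrite implications/biconditionals: A → B as ¬A ∨ B.
  ¬((∃q ¬C(q)) ∧ (∀k ∃p (¬C(k) ∨ ¬S(p))))
Move each ¬ inward, flipping quantifiers it crosses:
  (∀q C(q)) ∨ (∃k ∀p (C(k) ∧ S(p)))
Extract every quantifier outward, since the variables are now distinct and don't occur free across branches:
  ∀q ∃k ∀p (C(q) ∨ C(k) ∧ S(p))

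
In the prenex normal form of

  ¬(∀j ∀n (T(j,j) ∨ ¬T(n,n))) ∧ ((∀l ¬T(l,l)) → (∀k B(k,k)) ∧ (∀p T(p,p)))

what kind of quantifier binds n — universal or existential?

existential

Eliminate → and ↔ using ¬ and ∨.
  ¬(∀j ∀n (T(j,j) ∨ ¬T(n,n))) ∧ (¬(∀l ¬T(l,l)) ∨ (∀k B(k,k)) ∧ (∀p T(p,p)))
Move each ¬ inward, flipping quantifiers it crosses:
  (∃j ∃n (¬T(j,j) ∧ T(n,n))) ∧ ((∃l T(l,l)) ∨ (∀k B(k,k)) ∧ (∀p T(p,p)))
Pull the quantifiers to the front (each side's bound variable is not free in the other side):
  ∃j ∃n ∃l ∀k ∀p (¬T(j,j) ∧ T(n,n) ∧ (T(l,l) ∨ B(k,k) ∧ T(p,p)))
The quantifier ∀n sits under an odd number of negations (counting the antecedent side of each →), so it flips to ∃n.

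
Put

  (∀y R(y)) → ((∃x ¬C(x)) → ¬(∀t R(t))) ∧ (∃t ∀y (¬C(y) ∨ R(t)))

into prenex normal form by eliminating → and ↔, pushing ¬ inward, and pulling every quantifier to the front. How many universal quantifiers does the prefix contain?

Eliminate → and ↔ using ¬ and ∨.
  ¬(∀y R(y)) ∨ (¬(∃x ¬C(x)) ∨ ¬(∀t R(t))) ∧ (∃t ∀y (¬C(y) ∨ R(t)))
Push ¬ through the quantifiers and connectives to reach negation normal form:
  (∃y ¬R(y)) ∨ ((∀x C(x)) ∨ (∃t ¬R(t))) ∧ (∃t ∀y (¬C(y) ∨ R(t)))
Give each quantifier a distinct variable: t↦w1, y↦b.
  (∃y ¬R(y)) ∨ ((∀x C(x)) ∨ (∃t ¬R(t))) ∧ (∃w1 ∀b (¬C(b) ∨ R(w1)))
Pull the quantifiers to the front (each side's bound variable is not free in the other side):
  ∃y ∀x ∃t ∃w1 ∀b (¬R(y) ∨ (C(x) ∨ ¬R(t)) ∧ (¬C(b) ∨ R(w1)))
The prefix is ∃y ∀x ∃t ∃w1 ∀b: 2 universal, 3 existential.

2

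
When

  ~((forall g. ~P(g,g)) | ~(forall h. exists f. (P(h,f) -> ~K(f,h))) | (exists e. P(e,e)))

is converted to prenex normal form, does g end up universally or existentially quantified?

Eliminate → and ↔ using ¬ and ∨.
  ~((forall g. ~P(g,g)) | ~(forall h. exists f. (~P(h,f) | ~K(f,h))) | (exists e. P(e,e)))
Push ¬ through the quantifiers and connectives to reach negation normal form:
  (exists g. P(g,g)) & (forall h. exists f. (~P(h,f) | ~K(f,h))) & (forall e. ~P(e,e))
Finally move all quantifiers to the prefix:
  exists g. forall h. exists f. forall e. (P(g,g) & (~P(h,f) | ~K(f,h)) & ~P(e,e))
The quantifier forall g sits under an odd number of negations (counting the antecedent side of each →), so it flips to exists g.

existential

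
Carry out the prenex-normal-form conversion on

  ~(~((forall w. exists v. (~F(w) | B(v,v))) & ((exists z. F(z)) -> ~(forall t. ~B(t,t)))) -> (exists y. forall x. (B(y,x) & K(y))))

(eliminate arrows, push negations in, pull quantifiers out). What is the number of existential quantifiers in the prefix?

3

Rewrite implications/biconditionals: A → B as ¬A ∨ B.
  ~(~~((forall w. exists v. (~F(w) | B(v,v))) & (~(exists z. F(z)) | ~(forall t. ~B(t,t)))) | (exists y. forall x. (B(y,x) & K(y))))
Move each ¬ inward, flipping quantifiers it crosses:
  ((exists w. forall v. (F(w) & ~B(v,v))) | (exists z. F(z)) & (forall t. ~B(t,t))) & (forall y. exists x. (~B(y,x) | ~K(y)))
All bound variables are already distinct, so no renaming is needed.
Extract every quantifier outward, since the variables are now distinct and don't occur free across branches:
  exists w. forall v. exists z. forall t. forall y. exists x. ((F(w) & ~B(v,v) | F(z) & ~B(t,t)) & (~B(y,x) | ~K(y)))
The prefix is exists w forall v exists z forall t forall y exists x: 3 universal, 3 existential.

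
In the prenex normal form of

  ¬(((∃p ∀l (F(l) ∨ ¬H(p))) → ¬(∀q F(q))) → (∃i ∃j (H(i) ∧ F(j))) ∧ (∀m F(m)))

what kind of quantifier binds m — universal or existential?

Eliminate → and ↔ using ¬ and ∨.
  ¬(¬(¬(∃p ∀l (F(l) ∨ ¬H(p))) ∨ ¬(∀q F(q))) ∨ (∃i ∃j (H(i) ∧ F(j))) ∧ (∀m F(m)))
Drive negations inward (¬∀x A ≡ ∃x ¬A, ¬∃x A ≡ ∀x ¬A, De Morgan for ∧/∨):
  ((∀p ∃l (¬F(l) ∧ H(p))) ∨ (∃q ¬F(q))) ∧ ((∀i ∀j (¬H(i) ∨ ¬F(j))) ∨ (∃m ¬F(m)))
All bound variables are already distinct, so no renaming is needed.
Finally move all quantifiers to the prefix:
  ∀p ∃l ∃q ∀i ∀j ∃m ((¬F(l) ∧ H(p) ∨ ¬F(q)) ∧ (¬H(i) ∨ ¬F(j) ∨ ¬F(m)))
The quantifier ∀m sits under an odd number of negations (counting the antecedent side of each →), so it flips to ∃m.

existential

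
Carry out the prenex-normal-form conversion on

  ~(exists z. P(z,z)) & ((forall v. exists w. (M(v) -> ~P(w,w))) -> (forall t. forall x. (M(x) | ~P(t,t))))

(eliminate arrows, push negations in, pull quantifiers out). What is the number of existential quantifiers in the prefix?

Rewrite implications/biconditionals: A → B as ¬A ∨ B.
  ~(exists z. P(z,z)) & (~(forall v. exists w. (~M(v) | ~P(w,w))) | (forall t. forall x. (M(x) | ~P(t,t))))
Push ¬ through the quantifiers and connectives to reach negation normal form:
  (forall z. ~P(z,z)) & ((exists v. forall w. (M(v) & P(w,w))) | (forall t. forall x. (M(x) | ~P(t,t))))
All bound variables are already distinct, so no renaming is needed.
Pull the quantifiers to the front (each side's bound variable is not free in the other side):
  forall z. exists v. forall w. forall t. forall x. (~P(z,z) & (M(v) & P(w,w) | M(x) | ~P(t,t)))
The prefix is forall z exists v forall w forall t forall x: 4 universal, 1 existential.

1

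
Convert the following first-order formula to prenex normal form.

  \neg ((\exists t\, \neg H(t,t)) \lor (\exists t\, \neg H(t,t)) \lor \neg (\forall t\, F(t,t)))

\forall t\, \forall y\, \forall p\, (H(t,t) \land H(y,y) \land F(p,p))

Drive negations inward (¬∀x A ≡ ∃x ¬A, ¬∃x A ≡ ∀x ¬A, De Morgan for ∧/∨):
  (\forall t\, H(t,t)) \land (\forall t\, H(t,t)) \land (\forall t\, F(t,t))
Give each quantifier a distinct variable: t↦y, t↦p.
  (\forall t\, H(t,t)) \land (\forall y\, H(y,y)) \land (\forall p\, F(p,p))
Extract every quantifier outward, since the variables are now distinct and don't occur free across branches:
  \forall t\, \forall y\, \forall p\, (H(t,t) \land H(y,y) \land F(p,p))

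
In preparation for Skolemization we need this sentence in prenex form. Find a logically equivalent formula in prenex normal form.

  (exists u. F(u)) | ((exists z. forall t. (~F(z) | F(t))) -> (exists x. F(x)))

Rewrite implications/biconditionals: A → B as ¬A ∨ B.
  (exists u. F(u)) | ~(exists z. forall t. (~F(z) | F(t))) | (exists x. F(x))
Move each ¬ inward, flipping quantifiers it crosses:
  (exists u. F(u)) | (forall z. exists t. (F(z) & ~F(t))) | (exists x. F(x))
All bound variables are already distinct, so no renaming is needed.
Pull the quantifiers to the front (each side's bound variable is not free in the other side):
  exists u. forall z. exists t. exists x. (F(u) | F(z) & ~F(t) | F(x))

exists u. forall z. exists t. exists x. (F(u) | F(z) & ~F(t) | F(x))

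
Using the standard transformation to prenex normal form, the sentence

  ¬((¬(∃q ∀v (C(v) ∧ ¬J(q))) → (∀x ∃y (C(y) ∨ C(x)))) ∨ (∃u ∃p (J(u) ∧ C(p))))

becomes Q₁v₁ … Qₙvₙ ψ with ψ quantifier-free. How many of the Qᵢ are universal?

4

First replace A → B with ¬A ∨ B.
  ¬(¬¬(∃q ∀v (C(v) ∧ ¬J(q))) ∨ (∀x ∃y (C(y) ∨ C(x))) ∨ (∃u ∃p (J(u) ∧ C(p))))
Drive negations inward (¬∀x A ≡ ∃x ¬A, ¬∃x A ≡ ∀x ¬A, De Morgan for ∧/∨):
  (∀q ∃v (¬C(v) ∨ J(q))) ∧ (∃x ∀y (¬C(y) ∧ ¬C(x))) ∧ (∀u ∀p (¬J(u) ∨ ¬C(p)))
All bound variables are already distinct, so no renaming is needed.
Extract every quantifier outward, since the variables are now distinct and don't occur free across branches:
  ∀q ∃v ∃x ∀y ∀u ∀p ((¬C(v) ∨ J(q)) ∧ ¬C(y) ∧ ¬C(x) ∧ (¬J(u) ∨ ¬C(p)))
The prefix is ∀q ∃v ∃x ∀y ∀u ∀p: 4 universal, 2 existential.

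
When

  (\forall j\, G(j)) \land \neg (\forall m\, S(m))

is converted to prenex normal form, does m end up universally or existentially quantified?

existential

Push ¬ through the quantifiers and connectives to reach negation normal form:
  (\forall j\, G(j)) \land (\exists m\, \neg S(m))
All bound variables are already distinct, so no renaming is needed.
Finally move all quantifiers to the prefix:
  \forall j\, \exists m\, (G(j) \land \neg S(m))
The quantifier \forall m sits under an odd number of negations, so it flips to \exists m.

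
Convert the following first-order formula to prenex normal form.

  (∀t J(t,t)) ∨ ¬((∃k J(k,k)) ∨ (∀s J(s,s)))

Move each ¬ inward, flipping quantifiers it crosses:
  (∀t J(t,t)) ∨ (∀k ¬J(k,k)) ∧ (∃s ¬J(s,s))
All bound variables are already distinct, so no renaming is needed.
Pull the quantifiers to the front (each side's bound variable is not free in the other side):
  ∀t ∀k ∃s (J(t,t) ∨ ¬J(k,k) ∧ ¬J(s,s))

∀t ∀k ∃s (J(t,t) ∨ ¬J(k,k) ∧ ¬J(s,s))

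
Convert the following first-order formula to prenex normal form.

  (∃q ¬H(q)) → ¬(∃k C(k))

Eliminate → and ↔ using ¬ and ∨.
  ¬(∃q ¬H(q)) ∨ ¬(∃k C(k))
Drive negations inward (¬∀x A ≡ ∃x ¬A, ¬∃x A ≡ ∀x ¬A, De Morgan for ∧/∨):
  (∀q H(q)) ∨ (∀k ¬C(k))
Pull the quantifiers to the front (each side's bound variable is not free in the other side):
  ∀q ∀k (H(q) ∨ ¬C(k))

∀q ∀k (H(q) ∨ ¬C(k))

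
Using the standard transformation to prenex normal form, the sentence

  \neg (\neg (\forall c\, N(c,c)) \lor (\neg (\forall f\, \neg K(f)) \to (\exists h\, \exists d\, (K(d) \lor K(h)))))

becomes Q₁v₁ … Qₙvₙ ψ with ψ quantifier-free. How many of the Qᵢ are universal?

3

Eliminate → and ↔ using ¬ and ∨.
  \neg (\neg (\forall c\, N(c,c)) \lor \neg \neg (\forall f\, \neg K(f)) \lor (\exists h\, \exists d\, (K(d) \lor K(h))))
Drive negations inward (¬∀x A ≡ ∃x ¬A, ¬∃x A ≡ ∀x ¬A, De Morgan for ∧/∨):
  (\forall c\, N(c,c)) \land (\exists f\, K(f)) \land (\forall h\, \forall d\, (\neg K(d) \land \neg K(h)))
All bound variables are already distinct, so no renaming is needed.
Pull the quantifiers to the front (each side's bound variable is not free in the other side):
  \forall c\, \exists f\, \forall h\, \forall d\, (N(c,c) \land K(f) \land \neg K(d) \land \neg K(h))
The prefix is \forall c \exists f \forall h \forall d: 3 universal, 1 existential.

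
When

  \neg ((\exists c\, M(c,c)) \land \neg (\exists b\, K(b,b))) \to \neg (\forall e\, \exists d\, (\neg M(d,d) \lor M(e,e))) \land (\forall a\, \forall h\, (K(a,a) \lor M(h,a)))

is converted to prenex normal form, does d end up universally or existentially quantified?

universal

Eliminate → and ↔ using ¬ and ∨.
  \neg \neg ((\exists c\, M(c,c)) \land \neg (\exists b\, K(b,b))) \lor \neg (\forall e\, \exists d\, (\neg M(d,d) \lor M(e,e))) \land (\forall a\, \forall h\, (K(a,a) \lor M(h,a)))
Move each ¬ inward, flipping quantifiers it crosses:
  (\exists c\, M(c,c)) \land (\forall b\, \neg K(b,b)) \lor (\exists e\, \forall d\, (M(d,d) \land \neg M(e,e))) \land (\forall a\, \forall h\, (K(a,a) \lor M(h,a)))
All bound variables are already distinct, so no renaming is needed.
Extract every quantifier outward, since the variables are now distinct and don't occur free across branches:
  \exists c\, \forall b\, \exists e\, \forall d\, \forall a\, \forall h\, (M(c,c) \land \neg K(b,b) \lor M(d,d) \land \neg M(e,e) \land (K(a,a) \lor M(h,a)))
The quantifier \exists d sits under an odd number of negations (counting the antecedent side of each →), so it flips to \forall d.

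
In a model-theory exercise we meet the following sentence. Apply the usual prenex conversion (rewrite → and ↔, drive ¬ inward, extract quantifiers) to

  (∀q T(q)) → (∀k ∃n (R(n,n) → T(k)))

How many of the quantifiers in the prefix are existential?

First replace A → B with ¬A ∨ B.
  ¬(∀q T(q)) ∨ (∀k ∃n (¬R(n,n) ∨ T(k)))
Push ¬ through the quantifiers and connectives to reach negation normal form:
  (∃q ¬T(q)) ∨ (∀k ∃n (¬R(n,n) ∨ T(k)))
All bound variables are already distinct, so no renaming is needed.
Finally move all quantifiers to the prefix:
  ∃q ∀k ∃n (¬T(q) ∨ ¬R(n,n) ∨ T(k))
The prefix is ∃q ∀k ∃n: 1 universal, 2 existential.

2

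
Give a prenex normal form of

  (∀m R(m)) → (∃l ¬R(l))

Eliminate → and ↔ using ¬ and ∨.
  ¬(∀m R(m)) ∨ (∃l ¬R(l))
Drive negations inward (¬∀x A ≡ ∃x ¬A, ¬∃x A ≡ ∀x ¬A, De Morgan for ∧/∨):
  (∃m ¬R(m)) ∨ (∃l ¬R(l))
Extract every quantifier outward, since the variables are now distinct and don't occur free across branches:
  ∃m ∃l (¬R(m) ∨ ¬R(l))

∃m ∃l (¬R(m) ∨ ¬R(l))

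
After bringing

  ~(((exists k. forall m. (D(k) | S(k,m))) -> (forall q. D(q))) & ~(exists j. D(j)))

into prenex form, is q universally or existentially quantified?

existential

Eliminate → and ↔ using ¬ and ∨.
  ~((~(exists k. forall m. (D(k) | S(k,m))) | (forall q. D(q))) & ~(exists j. D(j)))
Drive negations inward (¬∀x A ≡ ∃x ¬A, ¬∃x A ≡ ∀x ¬A, De Morgan for ∧/∨):
  (exists k. forall m. (D(k) | S(k,m))) & (exists q. ~D(q)) | (exists j. D(j))
Extract every quantifier outward, since the variables are now distinct and don't occur free across branches:
  exists k. forall m. exists q. exists j. ((D(k) | S(k,m)) & ~D(q) | D(j))
The quantifier forall q sits under an odd number of negations (counting the antecedent side of each →), so it flips to exists q.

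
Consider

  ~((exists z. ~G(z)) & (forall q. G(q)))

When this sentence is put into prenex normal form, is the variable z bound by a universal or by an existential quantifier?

universal

Drive negations inward (¬∀x A ≡ ∃x ¬A, ¬∃x A ≡ ∀x ¬A, De Morgan for ∧/∨):
  (forall z. G(z)) | (exists q. ~G(q))
Extract every quantifier outward, since the variables are now distinct and don't occur free across branches:
  forall z. exists q. (G(z) | ~G(q))
The quantifier exists z sits under an odd number of negations, so it flips to forall z.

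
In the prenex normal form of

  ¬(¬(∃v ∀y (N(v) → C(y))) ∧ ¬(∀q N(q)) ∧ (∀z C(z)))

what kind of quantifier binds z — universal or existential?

First replace A → B with ¬A ∨ B.
  ¬(¬(∃v ∀y (¬N(v) ∨ C(y))) ∧ ¬(∀q N(q)) ∧ (∀z C(z)))
Move each ¬ inward, flipping quantifiers it crosses:
  (∃v ∀y (¬N(v) ∨ C(y))) ∨ (∀q N(q)) ∨ (∃z ¬C(z))
Extract every quantifier outward, since the variables are now distinct and don't occur free across branches:
  ∃v ∀y ∀q ∃z (¬N(v) ∨ C(y) ∨ N(q) ∨ ¬C(z))
The quantifier ∀z sits under an odd number of negations (counting the antecedent side of each →), so it flips to ∃z.

existential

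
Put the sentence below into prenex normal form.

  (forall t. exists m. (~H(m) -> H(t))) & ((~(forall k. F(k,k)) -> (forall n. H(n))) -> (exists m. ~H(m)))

forall t. exists m. exists k. exists n. exists a. ((H(m) | H(t)) & (~F(k,k) & ~H(n) | ~H(a)))

Rewrite implications/biconditionals: A → B as ¬A ∨ B.
  (forall t. exists m. (~~H(m) | H(t))) & (~(~~(forall k. F(k,k)) | (forall n. H(n))) | (exists m. ~H(m)))
Drive negations inward (¬∀x A ≡ ∃x ¬A, ¬∃x A ≡ ∀x ¬A, De Morgan for ∧/∨):
  (forall t. exists m. (H(m) | H(t))) & ((exists k. ~F(k,k)) & (exists n. ~H(n)) | (exists m. ~H(m)))
Standardize variables apart so no two quantifiers bind the same name: m↦a.
  (forall t. exists m. (H(m) | H(t))) & ((exists k. ~F(k,k)) & (exists n. ~H(n)) | (exists a. ~H(a)))
Pull the quantifiers to the front (each side's bound variable is not free in the other side):
  forall t. exists m. exists k. exists n. exists a. ((H(m) | H(t)) & (~F(k,k) & ~H(n) | ~H(a)))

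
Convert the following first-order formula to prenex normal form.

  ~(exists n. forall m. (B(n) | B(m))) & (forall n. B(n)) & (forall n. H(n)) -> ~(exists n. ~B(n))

exists n. forall m. exists s. exists p. forall u1. (B(n) | B(m) | ~B(s) | ~H(p) | B(u1))

Rewrite implications/biconditionals: A → B as ¬A ∨ B.
  ~(~(exists n. forall m. (B(n) | B(m))) & (forall n. B(n)) & (forall n. H(n))) | ~(exists n. ~B(n))
Push ¬ through the quantifiers and connectives to reach negation normal form:
  (exists n. forall m. (B(n) | B(m))) | (exists n. ~B(n)) | (exists n. ~H(n)) | (forall n. B(n))
Rename bound variables to avoid capture: n↦s, n↦p, n↦u1.
  (exists n. forall m. (B(n) | B(m))) | (exists s. ~B(s)) | (exists p. ~H(p)) | (forall u1. B(u1))
Finally move all quantifiers to the prefix:
  exists n. forall m. exists s. exists p. forall u1. (B(n) | B(m) | ~B(s) | ~H(p) | B(u1))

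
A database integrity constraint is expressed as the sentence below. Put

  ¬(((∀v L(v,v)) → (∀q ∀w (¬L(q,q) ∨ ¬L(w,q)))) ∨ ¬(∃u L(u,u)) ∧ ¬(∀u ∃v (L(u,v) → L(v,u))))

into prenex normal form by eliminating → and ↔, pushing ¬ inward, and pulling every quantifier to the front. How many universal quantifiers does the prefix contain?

Eliminate → and ↔ using ¬ and ∨.
  ¬(¬(∀v L(v,v)) ∨ (∀q ∀w (¬L(q,q) ∨ ¬L(w,q))) ∨ ¬(∃u L(u,u)) ∧ ¬(∀u ∃v (¬L(u,v) ∨ L(v,u))))
Push ¬ through the quantifiers and connectives to reach negation normal form:
  (∀v L(v,v)) ∧ (∃q ∃w (L(q,q) ∧ L(w,q))) ∧ ((∃u L(u,u)) ∨ (∀u ∃v (¬L(u,v) ∨ L(v,u))))
Give each quantifier a distinct variable: u↦z, v↦s.
  (∀v L(v,v)) ∧ (∃q ∃w (L(q,q) ∧ L(w,q))) ∧ ((∃u L(u,u)) ∨ (∀z ∃s (¬L(z,s) ∨ L(s,z))))
Extract every quantifier outward, since the variables are now distinct and don't occur free across branches:
  ∀v ∃q ∃w ∃u ∀z ∃s (L(v,v) ∧ L(q,q) ∧ L(w,q) ∧ (L(u,u) ∨ ¬L(z,s) ∨ L(s,z)))
The prefix is ∀v ∃q ∃w ∃u ∀z ∃s: 2 universal, 4 existential.

2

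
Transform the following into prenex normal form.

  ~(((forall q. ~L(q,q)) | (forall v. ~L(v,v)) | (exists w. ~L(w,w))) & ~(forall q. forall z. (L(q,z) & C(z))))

exists q. exists v. forall w. forall u. forall z. (L(q,q) & L(v,v) & L(w,w) | L(u,z) & C(z))

Move each ¬ inward, flipping quantifiers it crosses:
  (exists q. L(q,q)) & (exists v. L(v,v)) & (forall w. L(w,w)) | (forall q. forall z. (L(q,z) & C(z)))
Give each quantifier a distinct variable: q↦u.
  (exists q. L(q,q)) & (exists v. L(v,v)) & (forall w. L(w,w)) | (forall u. forall z. (L(u,z) & C(z)))
Pull the quantifiers to the front (each side's bound variable is not free in the other side):
  exists q. exists v. forall w. forall u. forall z. (L(q,q) & L(v,v) & L(w,w) | L(u,z) & C(z))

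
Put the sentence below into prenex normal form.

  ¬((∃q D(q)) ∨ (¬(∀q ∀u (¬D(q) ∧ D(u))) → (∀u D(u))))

∀q ∃z1 ∃u ∃y1 (¬D(q) ∧ (D(z1) ∨ ¬D(u)) ∧ ¬D(y1))

Rewrite implications/biconditionals: A → B as ¬A ∨ B.
  ¬((∃q D(q)) ∨ ¬¬(∀q ∀u (¬D(q) ∧ D(u))) ∨ (∀u D(u)))
Push ¬ through the quantifiers and connectives to reach negation normal form:
  (∀q ¬D(q)) ∧ (∃q ∃u (D(q) ∨ ¬D(u))) ∧ (∃u ¬D(u))
Standardize variables apart so no two quantifiers bind the same name: q↦z1, u↦y1.
  (∀q ¬D(q)) ∧ (∃z1 ∃u (D(z1) ∨ ¬D(u))) ∧ (∃y1 ¬D(y1))
Finally move all quantifiers to the prefix:
  ∀q ∃z1 ∃u ∃y1 (¬D(q) ∧ (D(z1) ∨ ¬D(u)) ∧ ¬D(y1))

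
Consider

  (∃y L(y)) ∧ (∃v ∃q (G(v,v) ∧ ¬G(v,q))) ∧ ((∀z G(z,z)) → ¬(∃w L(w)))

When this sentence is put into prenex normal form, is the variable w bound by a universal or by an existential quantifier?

First replace A → B with ¬A ∨ B.
  (∃y L(y)) ∧ (∃v ∃q (G(v,v) ∧ ¬G(v,q))) ∧ (¬(∀z G(z,z)) ∨ ¬(∃w L(w)))
Drive negations inward (¬∀x A ≡ ∃x ¬A, ¬∃x A ≡ ∀x ¬A, De Morgan for ∧/∨):
  (∃y L(y)) ∧ (∃v ∃q (G(v,v) ∧ ¬G(v,q))) ∧ ((∃z ¬G(z,z)) ∨ (∀w ¬L(w)))
All bound variables are already distinct, so no renaming is needed.
Finally move all quantifiers to the prefix:
  ∃y ∃v ∃q ∃z ∀w (L(y) ∧ G(v,v) ∧ ¬G(v,q) ∧ (¬G(z,z) ∨ ¬L(w)))
The quantifier ∃w sits under an odd number of negations (counting the antecedent side of each →), so it flips to ∀w.

universal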